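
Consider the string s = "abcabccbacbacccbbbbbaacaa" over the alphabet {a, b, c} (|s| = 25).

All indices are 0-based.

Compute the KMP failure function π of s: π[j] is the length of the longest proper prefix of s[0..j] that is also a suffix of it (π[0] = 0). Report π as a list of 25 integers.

[0, 0, 0, 1, 2, 3, 0, 0, 1, 0, 0, 1, 0, 0, 0, 0, 0, 0, 0, 0, 1, 1, 0, 1, 1]

π[0] = 0
j=1 s[j]='b': π[1]=0 (border '')
j=2 s[j]='c': π[2]=0 (border '')
j=3 s[j]='a': π[3]=1 (border 'a')
j=4 s[j]='b': π[4]=2 (border 'ab')
j=5 s[j]='c': π[5]=3 (border 'abc')
j=6 s[j]='c': k: 3→0; π[6]=0 (border '')
j=7 s[j]='b': π[7]=0 (border '')
j=8 s[j]='a': π[8]=1 (border 'a')
j=9 s[j]='c': k: 1→0; π[9]=0 (border '')
j=10 s[j]='b': π[10]=0 (border '')
j=11 s[j]='a': π[11]=1 (border 'a')
j=12 s[j]='c': k: 1→0; π[12]=0 (border '')
j=13 s[j]='c': π[13]=0 (border '')
j=14 s[j]='c': π[14]=0 (border '')
j=15 s[j]='b': π[15]=0 (border '')
j=16 s[j]='b': π[16]=0 (border '')
j=17 s[j]='b': π[17]=0 (border '')
j=18 s[j]='b': π[18]=0 (border '')
j=19 s[j]='b': π[19]=0 (border '')
j=20 s[j]='a': π[20]=1 (border 'a')
j=21 s[j]='a': k: 1→0; π[21]=1 (border 'a')
j=22 s[j]='c': k: 1→0; π[22]=0 (border '')
j=23 s[j]='a': π[23]=1 (border 'a')
j=24 s[j]='a': k: 1→0; π[24]=1 (border 'a')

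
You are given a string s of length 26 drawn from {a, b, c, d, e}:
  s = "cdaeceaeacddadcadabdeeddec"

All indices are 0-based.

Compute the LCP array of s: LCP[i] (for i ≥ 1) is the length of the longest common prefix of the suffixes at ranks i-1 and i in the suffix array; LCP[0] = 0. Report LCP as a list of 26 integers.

rank | idx | suffix
   0 |  17 | abdeeddec
   1 |   8 | acddadcadabdeeddec
   2 |  15 | adabdeeddec
   3 |  12 | adcadabdeeddec
   4 |   6 | aeacddadcadabdeeddec
   5 |   2 | aeceaeacddadcadabdeeddec
   6 |  18 | bdeeddec
   7 |  25 | c
   8 |  14 | cadabdeeddec
   9 |   0 | cdaeceaeacddadcadabdeeddec
  10 |   9 | cddadcadabdeeddec
  11 |   4 | ceaeacddadcadabdeeddec
  12 |  16 | dabdeeddec
  13 |  11 | dadcadabdeeddec
  14 |   1 | daeceaeacddadcadabdeeddec
  15 |  13 | dcadabdeeddec
  16 |  10 | ddadcadabdeeddec
  17 |  22 | ddec
  18 |  23 | dec
  19 |  19 | deeddec
  20 |   7 | eacddadcadabdeeddec
  21 |   5 | eaeacddadcadabdeeddec
  22 |  24 | ec
  23 |   3 | eceaeacddadcadabdeeddec
  24 |  21 | eddec
  25 |  20 | eeddec

SA = [17, 8, 15, 12, 6, 2, 18, 25, 14, 0, 9, 4, 16, 11, 1, 13, 10, 22, 23, 19, 7, 5, 24, 3, 21, 20]
i: (SA[i-1],SA[i]) lcp shared
  1: (17,8) 1 'a'
  2: (8,15) 1 'a'
  3: (15,12) 2 'ad'
  4: (12,6) 1 'a'
  5: (6,2) 2 'ae'
  6: (2,18) 0 ''
  7: (18,25) 0 ''
  8: (25,14) 1 'c'
  9: (14,0) 1 'c'
  10: (0,9) 2 'cd'
  11: (9,4) 1 'c'
  12: (4,16) 0 ''
  13: (16,11) 2 'da'
  14: (11,1) 2 'da'
  15: (1,13) 1 'd'
  16: (13,10) 1 'd'
  17: (10,22) 2 'dd'
  18: (22,23) 1 'd'
  19: (23,19) 2 'de'
  20: (19,7) 0 ''
  21: (7,5) 2 'ea'
  22: (5,24) 1 'e'
  23: (24,3) 2 'ec'
  24: (3,21) 1 'e'
  25: (21,20) 1 'e'

[0, 1, 1, 2, 1, 2, 0, 0, 1, 1, 2, 1, 0, 2, 2, 1, 1, 2, 1, 2, 0, 2, 1, 2, 1, 1]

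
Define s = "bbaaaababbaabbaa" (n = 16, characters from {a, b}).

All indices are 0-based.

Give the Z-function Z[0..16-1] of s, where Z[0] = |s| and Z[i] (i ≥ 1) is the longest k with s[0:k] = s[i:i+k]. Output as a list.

[16, 1, 0, 0, 0, 0, 1, 0, 4, 1, 0, 0, 4, 1, 0, 0]

Z[0]=16
i=1: outside box; Z[1]=1 extend→box=[1,2)
i=2: outside box; Z[2]=0
i=3: outside box; Z[3]=0
i=4: outside box; Z[4]=0
i=5: outside box; Z[5]=0
i=6: outside box; Z[6]=1 extend→box=[6,7)
i=7: outside box; Z[7]=0
i=8: outside box; Z[8]=4 extend→box=[8,12)
i=9: min(r-i=3, Z[1]=1)=1; Z[9]=1
i=10: min(r-i=2, Z[2]=0)=0; Z[10]=0
i=11: min(r-i=1, Z[3]=0)=0; Z[11]=0
i=12: outside box; Z[12]=4 extend→box=[12,16)
i=13: min(r-i=3, Z[1]=1)=1; Z[13]=1
i=14: min(r-i=2, Z[2]=0)=0; Z[14]=0
i=15: min(r-i=1, Z[3]=0)=0; Z[15]=0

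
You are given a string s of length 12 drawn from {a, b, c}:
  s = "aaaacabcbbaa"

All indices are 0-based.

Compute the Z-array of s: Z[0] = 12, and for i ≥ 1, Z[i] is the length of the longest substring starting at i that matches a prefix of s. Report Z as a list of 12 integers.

[12, 3, 2, 1, 0, 1, 0, 0, 0, 0, 2, 1]

Z[0]=12
i=1: outside box; Z[1]=3 grow→box=[1,4)
i=2: min(r-i=2, Z[1]=3)=2; Z[2]=2
i=3: min(r-i=1, Z[2]=2)=1; Z[3]=1
i=4: outside box; Z[4]=0
i=5: outside box; Z[5]=1 grow→box=[5,6)
i=6: outside box; Z[6]=0
i=7: outside box; Z[7]=0
i=8: outside box; Z[8]=0
i=9: outside box; Z[9]=0
i=10: outside box; Z[10]=2 grow→box=[10,12)
i=11: min(r-i=1, Z[1]=3)=1; Z[11]=1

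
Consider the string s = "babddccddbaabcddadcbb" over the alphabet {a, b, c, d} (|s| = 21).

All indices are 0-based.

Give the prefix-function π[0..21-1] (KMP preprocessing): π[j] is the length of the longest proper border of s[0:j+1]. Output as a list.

[0, 0, 1, 0, 0, 0, 0, 0, 0, 1, 2, 0, 1, 0, 0, 0, 0, 0, 0, 1, 1]

π[0] = 0
j=1 s[j]='a': π[1]=0 (border '')
j=2 s[j]='b': π[2]=1 (border 'b')
j=3 s[j]='d': k: 1→0; π[3]=0 (border '')
j=4 s[j]='d': π[4]=0 (border '')
j=5 s[j]='c': π[5]=0 (border '')
j=6 s[j]='c': π[6]=0 (border '')
j=7 s[j]='d': π[7]=0 (border '')
j=8 s[j]='d': π[8]=0 (border '')
j=9 s[j]='b': π[9]=1 (border 'b')
j=10 s[j]='a': π[10]=2 (border 'ba')
j=11 s[j]='a': k: 2→0; π[11]=0 (border '')
j=12 s[j]='b': π[12]=1 (border 'b')
j=13 s[j]='c': k: 1→0; π[13]=0 (border '')
j=14 s[j]='d': π[14]=0 (border '')
j=15 s[j]='d': π[15]=0 (border '')
j=16 s[j]='a': π[16]=0 (border '')
j=17 s[j]='d': π[17]=0 (border '')
j=18 s[j]='c': π[18]=0 (border '')
j=19 s[j]='b': π[19]=1 (border 'b')
j=20 s[j]='b': k: 1→0; π[20]=1 (border 'b')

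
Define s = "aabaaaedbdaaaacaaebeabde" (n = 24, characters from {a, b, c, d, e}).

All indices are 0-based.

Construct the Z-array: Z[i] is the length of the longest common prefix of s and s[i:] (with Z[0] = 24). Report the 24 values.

[24, 1, 0, 2, 2, 1, 0, 0, 0, 0, 2, 2, 2, 1, 0, 2, 1, 0, 0, 0, 1, 0, 0, 0]

Z[0]=24
i=1: outside box; Z[1]=1 extend→box=[1,2)
i=2: outside box; Z[2]=0
i=3: outside box; Z[3]=2 extend→box=[3,5)
i=4: min(r-i=1, Z[1]=1)=1; Z[4]=2 extend→box=[4,6)
i=5: min(r-i=1, Z[1]=1)=1; Z[5]=1
i=6: outside box; Z[6]=0
i=7: outside box; Z[7]=0
i=8: outside box; Z[8]=0
i=9: outside box; Z[9]=0
i=10: outside box; Z[10]=2 extend→box=[10,12)
i=11: min(r-i=1, Z[1]=1)=1; Z[11]=2 extend→box=[11,13)
i=12: min(r-i=1, Z[1]=1)=1; Z[12]=2 extend→box=[12,14)
i=13: min(r-i=1, Z[1]=1)=1; Z[13]=1
i=14: outside box; Z[14]=0
i=15: outside box; Z[15]=2 extend→box=[15,17)
i=16: min(r-i=1, Z[1]=1)=1; Z[16]=1
i=17: outside box; Z[17]=0
i=18: outside box; Z[18]=0
i=19: outside box; Z[19]=0
i=20: outside box; Z[20]=1 extend→box=[20,21)
i=21: outside box; Z[21]=0
i=22: outside box; Z[22]=0
i=23: outside box; Z[23]=0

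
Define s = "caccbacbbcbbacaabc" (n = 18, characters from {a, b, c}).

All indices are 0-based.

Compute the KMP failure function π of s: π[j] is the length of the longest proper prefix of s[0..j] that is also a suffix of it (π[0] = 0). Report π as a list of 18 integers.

[0, 0, 1, 1, 0, 0, 1, 0, 0, 1, 0, 0, 0, 1, 2, 0, 0, 1]

π[0] = 0
j=1 s[j]='a': π[1]=0 (border '')
j=2 s[j]='c': π[2]=1 (border 'c')
j=3 s[j]='c': k: 1→0; π[3]=1 (border 'c')
j=4 s[j]='b': k: 1→0; π[4]=0 (border '')
j=5 s[j]='a': π[5]=0 (border '')
j=6 s[j]='c': π[6]=1 (border 'c')
j=7 s[j]='b': k: 1→0; π[7]=0 (border '')
j=8 s[j]='b': π[8]=0 (border '')
j=9 s[j]='c': π[9]=1 (border 'c')
j=10 s[j]='b': k: 1→0; π[10]=0 (border '')
j=11 s[j]='b': π[11]=0 (border '')
j=12 s[j]='a': π[12]=0 (border '')
j=13 s[j]='c': π[13]=1 (border 'c')
j=14 s[j]='a': π[14]=2 (border 'ca')
j=15 s[j]='a': k: 2→0; π[15]=0 (border '')
j=16 s[j]='b': π[16]=0 (border '')
j=17 s[j]='c': π[17]=1 (border 'c')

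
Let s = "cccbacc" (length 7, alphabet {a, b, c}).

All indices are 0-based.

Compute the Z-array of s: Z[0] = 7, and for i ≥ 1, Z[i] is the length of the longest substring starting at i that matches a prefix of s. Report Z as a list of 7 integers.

[7, 2, 1, 0, 0, 2, 1]

Z[0]=7
i=1: i≥r, start 0; Z[1]=2 scan→box=[1,3)
i=2: min(r-i=1, Z[1]=2)=1; Z[2]=1
i=3: i≥r, start 0; Z[3]=0
i=4: i≥r, start 0; Z[4]=0
i=5: i≥r, start 0; Z[5]=2 scan→box=[5,7)
i=6: min(r-i=1, Z[1]=2)=1; Z[6]=1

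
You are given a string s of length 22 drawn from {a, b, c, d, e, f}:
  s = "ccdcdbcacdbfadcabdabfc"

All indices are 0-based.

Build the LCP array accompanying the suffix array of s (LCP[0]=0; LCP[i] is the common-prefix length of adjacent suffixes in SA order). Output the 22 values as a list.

sorted suffixes:
  #0 SA[0]=15  'abdabfc'
  #1 SA[1]=18  'abfc'
  #2 SA[2]=7  'acdbfadcabdabfc'
  #3 SA[3]=12  'adcabdabfc'
  #4 SA[4]=5  'bcacdbfadcabdabfc'
  #5 SA[5]=16  'bdabfc'
  #6 SA[6]=10  'bfadcabdabfc'
  #7 SA[7]=19  'bfc'
  #8 SA[8]=21  'c'
  #9 SA[9]=14  'cabdabfc'
  #10 SA[10]=6  'cacdbfadcabdabfc'
  #11 SA[11]=0  'ccdcdbcacdbfadcabdabfc'
  #12 SA[12]=3  'cdbcacdbfadcabdabfc'
  #13 SA[13]=8  'cdbfadcabdabfc'
  #14 SA[14]=1  'cdcdbcacdbfadcabdabfc'
  #15 SA[15]=17  'dabfc'
  #16 SA[16]=4  'dbcacdbfadcabdabfc'
  #17 SA[17]=9  'dbfadcabdabfc'
  #18 SA[18]=13  'dcabdabfc'
  #19 SA[19]=2  'dcdbcacdbfadcabdabfc'
  #20 SA[20]=11  'fadcabdabfc'
  #21 SA[21]=20  'fc'

SA = [15, 18, 7, 12, 5, 16, 10, 19, 21, 14, 6, 0, 3, 8, 1, 17, 4, 9, 13, 2, 11, 20]
rank  pair      lcp
   1  s[15:],s[18:]  2  'ab'
   2  s[18:],s[7:]  1  'a'
   3  s[7:],s[12:]  1  'a'
   4  s[12:],s[5:]  0  ''
   5  s[5:],s[16:]  1  'b'
   6  s[16:],s[10:]  1  'b'
   7  s[10:],s[19:]  2  'bf'
   8  s[19:],s[21:]  0  ''
   9  s[21:],s[14:]  1  'c'
  10  s[14:],s[6:]  2  'ca'
  11  s[6:],s[0:]  1  'c'
  12  s[0:],s[3:]  1  'c'
  13  s[3:],s[8:]  3  'cdb'
  14  s[8:],s[1:]  2  'cd'
  15  s[1:],s[17:]  0  ''
  16  s[17:],s[4:]  1  'd'
  17  s[4:],s[9:]  2  'db'
  18  s[9:],s[13:]  1  'd'
  19  s[13:],s[2:]  2  'dc'
  20  s[2:],s[11:]  0  ''
  21  s[11:],s[20:]  1  'f'

[0, 2, 1, 1, 0, 1, 1, 2, 0, 1, 2, 1, 1, 3, 2, 0, 1, 2, 1, 2, 0, 1]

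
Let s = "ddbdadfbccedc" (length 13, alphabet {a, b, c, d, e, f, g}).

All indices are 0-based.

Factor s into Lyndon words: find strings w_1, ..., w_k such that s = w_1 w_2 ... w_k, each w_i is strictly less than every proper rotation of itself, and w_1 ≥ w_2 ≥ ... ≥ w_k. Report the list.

["d", "d", "bd", "adfbccedc"]

emit factor 1: 'd' (i=0, period=1)
emit factor 2: 'd' (i=1, period=1)
emit factor 3: 'bd' (i=2, period=2)
emit factor 4: 'adfbccedc' (i=4, period=9)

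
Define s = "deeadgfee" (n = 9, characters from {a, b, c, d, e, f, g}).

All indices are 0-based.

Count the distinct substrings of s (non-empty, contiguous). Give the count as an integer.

40

sorted suffixes:
  #0 SA[0]=3  'adgfee'
  #1 SA[1]=0  'deeadgfee'
  #2 SA[2]=4  'dgfee'
  #3 SA[3]=8  'e'
  #4 SA[4]=2  'eadgfee'
  #5 SA[5]=7  'ee'
  #6 SA[6]=1  'eeadgfee'
  #7 SA[7]=6  'fee'
  #8 SA[8]=5  'gfee'

SA = [3, 0, 4, 8, 2, 7, 1, 6, 5]
i: (SA[i-1],SA[i]) lcp shared
  1: (3,0) 0 ''
  2: (0,4) 1 'd'
  3: (4,8) 0 ''
  4: (8,2) 1 'e'
  5: (2,7) 1 'e'
  6: (7,1) 2 'ee'
  7: (1,6) 0 ''
  8: (6,5) 0 ''

n(n+1)/2 = 9·10/2 = 45
Σ LCP = 0 + 0 + 1 + 0 + 1 + 1 + 2 + 0 + 0 = 5
distinct = 45 − 5 = 40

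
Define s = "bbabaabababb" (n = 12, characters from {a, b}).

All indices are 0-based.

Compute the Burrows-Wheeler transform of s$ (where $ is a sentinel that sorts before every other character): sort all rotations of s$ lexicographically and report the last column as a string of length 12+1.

rank  rotation       last
    0  $bbabaabababb  b
    1  aabababb$bbab  b
    2  abaabababb$bb  b
    3  abababb$bbaba  a
    4  ababb$bbabaab  b
    5  abb$bbabaabab  b
    6  b$bbabaababab  b
    7  baabababb$bba  a
    8  babaabababb$b  b
    9  bababb$bbabaa  a
   10  babb$bbabaaba  a
   11  bb$bbabaababa  a
   12  bbabaabababb$  $

bbbabbbabaaa$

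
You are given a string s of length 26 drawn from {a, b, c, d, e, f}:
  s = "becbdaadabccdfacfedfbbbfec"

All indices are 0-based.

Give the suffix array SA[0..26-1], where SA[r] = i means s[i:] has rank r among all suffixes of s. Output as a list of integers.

[5, 8, 14, 6, 20, 21, 9, 3, 0, 22, 25, 2, 10, 11, 15, 4, 7, 12, 18, 24, 1, 17, 13, 19, 23, 16]

sorted suffixes:
  #0 SA[0]=5  'aadabccdfacfedfbbbfec'
  #1 SA[1]=8  'abccdfacfedfbbbfec'
  #2 SA[2]=14  'acfedfbbbfec'
  #3 SA[3]=6  'adabccdfacfedfbbbfec'
  #4 SA[4]=20  'bbbfec'
  #5 SA[5]=21  'bbfec'
  #6 SA[6]=9  'bccdfacfedfbbbfec'
  #7 SA[7]=3  'bdaadabccdfacfedfbbbfec'
  #8 SA[8]=0  'becbdaadabccdfacfedfbbbfec'
  #9 SA[9]=22  'bfec'
  #10 SA[10]=25  'c'
  #11 SA[11]=2  'cbdaadabccdfacfedfbbbfec'
  #12 SA[12]=10  'ccdfacfedfbbbfec'
  #13 SA[13]=11  'cdfacfedfbbbfec'
  #14 SA[14]=15  'cfedfbbbfec'
  #15 SA[15]=4  'daadabccdfacfedfbbbfec'
  #16 SA[16]=7  'dabccdfacfedfbbbfec'
  #17 SA[17]=12  'dfacfedfbbbfec'
  #18 SA[18]=18  'dfbbbfec'
  #19 SA[19]=24  'ec'
  #20 SA[20]=1  'ecbdaadabccdfacfedfbbbfec'
  #21 SA[21]=17  'edfbbbfec'
  #22 SA[22]=13  'facfedfbbbfec'
  #23 SA[23]=19  'fbbbfec'
  #24 SA[24]=23  'fec'
  #25 SA[25]=16  'fedfbbbfec'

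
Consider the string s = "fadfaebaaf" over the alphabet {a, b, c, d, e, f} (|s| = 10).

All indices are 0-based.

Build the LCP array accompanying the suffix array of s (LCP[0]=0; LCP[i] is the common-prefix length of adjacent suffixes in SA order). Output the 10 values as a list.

[0, 1, 1, 1, 0, 0, 0, 0, 1, 2]

rank→(start, suffix):
  0 → (7, 'aaf')
  1 → (1, 'adfaebaaf')
  2 → (4, 'aebaaf')
  3 → (8, 'af')
  4 → (6, 'baaf')
  5 → (2, 'dfaebaaf')
  6 → (5, 'ebaaf')
  7 → (9, 'f')
  8 → (0, 'fadfaebaaf')
  9 → (3, 'faebaaf')

SA = [7, 1, 4, 8, 6, 2, 5, 9, 0, 3]
i: (SA[i-1],SA[i]) lcp shared
  1: (7,1) 1 'a'
  2: (1,4) 1 'a'
  3: (4,8) 1 'a'
  4: (8,6) 0 ''
  5: (6,2) 0 ''
  6: (2,5) 0 ''
  7: (5,9) 0 ''
  8: (9,0) 1 'f'
  9: (0,3) 2 'fa'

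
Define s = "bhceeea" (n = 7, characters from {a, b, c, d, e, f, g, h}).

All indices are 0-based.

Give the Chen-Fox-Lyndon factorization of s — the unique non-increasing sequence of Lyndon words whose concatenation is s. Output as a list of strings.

["bhceee", "a"]

emit factor 1: 'bhceee' (i=0, period=6)
emit factor 2: 'a' (i=6, period=1)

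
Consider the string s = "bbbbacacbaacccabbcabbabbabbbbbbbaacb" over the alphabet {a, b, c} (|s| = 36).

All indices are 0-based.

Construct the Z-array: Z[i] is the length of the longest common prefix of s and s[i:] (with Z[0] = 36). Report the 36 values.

Z[0]=36
i=1: fresh scan; Z[1]=3 scan→box=[1,4)
i=2: min(r-i=2, Z[1]=3)=2; Z[2]=2
i=3: min(r-i=1, Z[2]=2)=1; Z[3]=1
i=4: fresh scan; Z[4]=0
i=5: fresh scan; Z[5]=0
i=6: fresh scan; Z[6]=0
i=7: fresh scan; Z[7]=0
i=8: fresh scan; Z[8]=1 scan→box=[8,9)
i=9: fresh scan; Z[9]=0
i=10: fresh scan; Z[10]=0
i=11: fresh scan; Z[11]=0
i=12: fresh scan; Z[12]=0
i=13: fresh scan; Z[13]=0
i=14: fresh scan; Z[14]=0
i=15: fresh scan; Z[15]=2 scan→box=[15,17)
i=16: min(r-i=1, Z[1]=3)=1; Z[16]=1
i=17: fresh scan; Z[17]=0
i=18: fresh scan; Z[18]=0
i=19: fresh scan; Z[19]=2 scan→box=[19,21)
i=20: min(r-i=1, Z[1]=3)=1; Z[20]=1
i=21: fresh scan; Z[21]=0
i=22: fresh scan; Z[22]=2 scan→box=[22,24)
i=23: min(r-i=1, Z[1]=3)=1; Z[23]=1
i=24: fresh scan; Z[24]=0
i=25: fresh scan; Z[25]=4 scan→box=[25,29)
i=26: min(r-i=3, Z[1]=3)=3; Z[26]=4 scan→box=[26,30)
i=27: min(r-i=3, Z[1]=3)=3; Z[27]=4 scan→box=[27,31)
i=28: min(r-i=3, Z[1]=3)=3; Z[28]=5 scan→box=[28,33)
i=29: min(r-i=4, Z[1]=3)=3; Z[29]=3
i=30: min(r-i=3, Z[2]=2)=2; Z[30]=2
i=31: min(r-i=2, Z[3]=1)=1; Z[31]=1
i=32: min(r-i=1, Z[4]=0)=0; Z[32]=0
i=33: fresh scan; Z[33]=0
i=34: fresh scan; Z[34]=0
i=35: fresh scan; Z[35]=1 scan→box=[35,36)

[36, 3, 2, 1, 0, 0, 0, 0, 1, 0, 0, 0, 0, 0, 0, 2, 1, 0, 0, 2, 1, 0, 2, 1, 0, 4, 4, 4, 5, 3, 2, 1, 0, 0, 0, 1]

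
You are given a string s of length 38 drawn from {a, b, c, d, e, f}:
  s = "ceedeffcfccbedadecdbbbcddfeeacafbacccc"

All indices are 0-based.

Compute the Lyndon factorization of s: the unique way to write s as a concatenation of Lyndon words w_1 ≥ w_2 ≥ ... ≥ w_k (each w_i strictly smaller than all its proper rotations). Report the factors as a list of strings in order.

["ceedeffcf", "c", "c", "bed", "adecdbbbcddfee", "acafbacccc"]

emit factor 1: 'ceedeffcf' (i=0, period=9)
emit factor 2: 'c' (i=9, period=1)
emit factor 3: 'c' (i=10, period=1)
emit factor 4: 'bed' (i=11, period=3)
emit factor 5: 'adecdbbbcddfee' (i=14, period=14)
emit factor 6: 'acafbacccc' (i=28, period=10)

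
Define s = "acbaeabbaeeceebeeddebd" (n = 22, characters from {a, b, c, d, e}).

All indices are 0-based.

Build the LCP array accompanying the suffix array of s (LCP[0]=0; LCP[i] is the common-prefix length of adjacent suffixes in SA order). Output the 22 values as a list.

[0, 1, 1, 2, 0, 3, 1, 1, 1, 0, 1, 0, 1, 1, 0, 1, 2, 1, 1, 1, 2, 2]

rank | idx | suffix
   0 |   5 | abbaeeceebeeddebd
   1 |   0 | acbaeabbaeeceebeeddebd
   2 |   3 | aeabbaeeceebeeddebd
   3 |   8 | aeeceebeeddebd
   4 |   2 | baeabbaeeceebeeddebd
   5 |   7 | baeeceebeeddebd
   6 |   6 | bbaeeceebeeddebd
   7 |  20 | bd
   8 |  14 | beeddebd
   9 |   1 | cbaeabbaeeceebeeddebd
  10 |  11 | ceebeeddebd
  11 |  21 | d
  12 |  17 | ddebd
  13 |  18 | debd
  14 |   4 | eabbaeeceebeeddebd
  15 |  19 | ebd
  16 |  13 | ebeeddebd
  17 |  10 | eceebeeddebd
  18 |  16 | eddebd
  19 |  12 | eebeeddebd
  20 |   9 | eeceebeeddebd
  21 |  15 | eeddebd

SA = [5, 0, 3, 8, 2, 7, 6, 20, 14, 1, 11, 21, 17, 18, 4, 19, 13, 10, 16, 12, 9, 15]
rank  pair      lcp
   1  s[5:],s[0:]  1  'a'
   2  s[0:],s[3:]  1  'a'
   3  s[3:],s[8:]  2  'ae'
   4  s[8:],s[2:]  0  ''
   5  s[2:],s[7:]  3  'bae'
   6  s[7:],s[6:]  1  'b'
   7  s[6:],s[20:]  1  'b'
   8  s[20:],s[14:]  1  'b'
   9  s[14:],s[1:]  0  ''
  10  s[1:],s[11:]  1  'c'
  11  s[11:],s[21:]  0  ''
  12  s[21:],s[17:]  1  'd'
  13  s[17:],s[18:]  1  'd'
  14  s[18:],s[4:]  0  ''
  15  s[4:],s[19:]  1  'e'
  16  s[19:],s[13:]  2  'eb'
  17  s[13:],s[10:]  1  'e'
  18  s[10:],s[16:]  1  'e'
  19  s[16:],s[12:]  1  'e'
  20  s[12:],s[9:]  2  'ee'
  21  s[9:],s[15:]  2  'ee'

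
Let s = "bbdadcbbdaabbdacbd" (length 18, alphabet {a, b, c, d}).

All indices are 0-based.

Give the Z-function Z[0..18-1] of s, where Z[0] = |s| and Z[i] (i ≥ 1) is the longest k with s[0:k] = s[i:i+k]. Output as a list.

Z[0]=18
i=1: outside box; Z[1]=1 grow→box=[1,2)
i=2: outside box; Z[2]=0
i=3: outside box; Z[3]=0
i=4: outside box; Z[4]=0
i=5: outside box; Z[5]=0
i=6: outside box; Z[6]=4 grow→box=[6,10)
i=7: min(r-i=3, Z[1]=1)=1; Z[7]=1
i=8: min(r-i=2, Z[2]=0)=0; Z[8]=0
i=9: min(r-i=1, Z[3]=0)=0; Z[9]=0
i=10: outside box; Z[10]=0
i=11: outside box; Z[11]=4 grow→box=[11,15)
i=12: min(r-i=3, Z[1]=1)=1; Z[12]=1
i=13: min(r-i=2, Z[2]=0)=0; Z[13]=0
i=14: min(r-i=1, Z[3]=0)=0; Z[14]=0
i=15: outside box; Z[15]=0
i=16: outside box; Z[16]=1 grow→box=[16,17)
i=17: outside box; Z[17]=0

[18, 1, 0, 0, 0, 0, 4, 1, 0, 0, 0, 4, 1, 0, 0, 0, 1, 0]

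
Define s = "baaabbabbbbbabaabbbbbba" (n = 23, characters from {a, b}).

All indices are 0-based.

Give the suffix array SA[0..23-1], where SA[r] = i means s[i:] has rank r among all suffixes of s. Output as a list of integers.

sorted suffixes:
  #0 SA[0]=22  'a'
  #1 SA[1]=1  'aaabbabbbbbabaabbbbbba'
  #2 SA[2]=2  'aabbabbbbbabaabbbbbba'
  #3 SA[3]=14  'aabbbbbba'
  #4 SA[4]=12  'abaabbbbbba'
  #5 SA[5]=3  'abbabbbbbabaabbbbbba'
  #6 SA[6]=6  'abbbbbabaabbbbbba'
  #7 SA[7]=15  'abbbbbba'
  #8 SA[8]=21  'ba'
  #9 SA[9]=0  'baaabbabbbbbabaabbbbbba'
  #10 SA[10]=13  'baabbbbbba'
  #11 SA[11]=11  'babaabbbbbba'
  #12 SA[12]=5  'babbbbbabaabbbbbba'
  #13 SA[13]=20  'bba'
  #14 SA[14]=10  'bbabaabbbbbba'
  #15 SA[15]=4  'bbabbbbbabaabbbbbba'
  #16 SA[16]=19  'bbba'
  #17 SA[17]=9  'bbbabaabbbbbba'
  #18 SA[18]=18  'bbbba'
  #19 SA[19]=8  'bbbbabaabbbbbba'
  #20 SA[20]=17  'bbbbba'
  #21 SA[21]=7  'bbbbbabaabbbbbba'
  #22 SA[22]=16  'bbbbbba'

[22, 1, 2, 14, 12, 3, 6, 15, 21, 0, 13, 11, 5, 20, 10, 4, 19, 9, 18, 8, 17, 7, 16]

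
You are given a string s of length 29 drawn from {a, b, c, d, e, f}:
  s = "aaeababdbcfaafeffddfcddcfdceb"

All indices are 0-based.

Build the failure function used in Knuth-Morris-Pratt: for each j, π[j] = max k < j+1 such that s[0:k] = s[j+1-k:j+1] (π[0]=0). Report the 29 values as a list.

π[0] = 0
j=1 s[j]='a': π[1]=1 (border 'a')
j=2 s[j]='e': k: 1→0; π[2]=0 (border '')
j=3 s[j]='a': π[3]=1 (border 'a')
j=4 s[j]='b': k: 1→0; π[4]=0 (border '')
j=5 s[j]='a': π[5]=1 (border 'a')
j=6 s[j]='b': k: 1→0; π[6]=0 (border '')
j=7 s[j]='d': π[7]=0 (border '')
j=8 s[j]='b': π[8]=0 (border '')
j=9 s[j]='c': π[9]=0 (border '')
j=10 s[j]='f': π[10]=0 (border '')
j=11 s[j]='a': π[11]=1 (border 'a')
j=12 s[j]='a': π[12]=2 (border 'aa')
j=13 s[j]='f': k: 2→1→0; π[13]=0 (border '')
j=14 s[j]='e': π[14]=0 (border '')
j=15 s[j]='f': π[15]=0 (border '')
j=16 s[j]='f': π[16]=0 (border '')
j=17 s[j]='d': π[17]=0 (border '')
j=18 s[j]='d': π[18]=0 (border '')
j=19 s[j]='f': π[19]=0 (border '')
j=20 s[j]='c': π[20]=0 (border '')
j=21 s[j]='d': π[21]=0 (border '')
j=22 s[j]='d': π[22]=0 (border '')
j=23 s[j]='c': π[23]=0 (border '')
j=24 s[j]='f': π[24]=0 (border '')
j=25 s[j]='d': π[25]=0 (border '')
j=26 s[j]='c': π[26]=0 (border '')
j=27 s[j]='e': π[27]=0 (border '')
j=28 s[j]='b': π[28]=0 (border '')

[0, 1, 0, 1, 0, 1, 0, 0, 0, 0, 0, 1, 2, 0, 0, 0, 0, 0, 0, 0, 0, 0, 0, 0, 0, 0, 0, 0, 0]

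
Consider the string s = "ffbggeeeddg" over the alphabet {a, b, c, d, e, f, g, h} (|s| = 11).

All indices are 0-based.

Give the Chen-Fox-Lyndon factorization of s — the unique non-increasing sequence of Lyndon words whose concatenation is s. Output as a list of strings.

["f", "f", "bggeeeddg"]

emit factor 1: 'f' (i=0, period=1)
emit factor 2: 'f' (i=1, period=1)
emit factor 3: 'bggeeeddg' (i=2, period=9)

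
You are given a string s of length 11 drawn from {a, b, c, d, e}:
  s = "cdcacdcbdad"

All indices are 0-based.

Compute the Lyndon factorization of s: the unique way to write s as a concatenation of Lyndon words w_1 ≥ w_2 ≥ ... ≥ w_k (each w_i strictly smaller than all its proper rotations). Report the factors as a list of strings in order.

emit factor 1: 'cd' (i=0, period=2)
emit factor 2: 'c' (i=2, period=1)
emit factor 3: 'acdcbdad' (i=3, period=8)

["cd", "c", "acdcbdad"]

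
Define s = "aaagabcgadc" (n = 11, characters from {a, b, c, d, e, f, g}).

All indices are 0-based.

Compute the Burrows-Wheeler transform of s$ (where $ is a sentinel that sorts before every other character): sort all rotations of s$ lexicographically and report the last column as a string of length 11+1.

rank  rotation      last
    0  $aaagabcgadc  c
    1  aaagabcgadc$  $
    2  aagabcgadc$a  a
    3  abcgadc$aaag  g
    4  adc$aaagabcg  g
    5  agabcgadc$aa  a
    6  bcgadc$aaaga  a
    7  c$aaagabcgad  d
    8  cgadc$aaagab  b
    9  dc$aaagabcga  a
   10  gabcgadc$aaa  a
   11  gadc$aaagabc  c

c$aggaadbaac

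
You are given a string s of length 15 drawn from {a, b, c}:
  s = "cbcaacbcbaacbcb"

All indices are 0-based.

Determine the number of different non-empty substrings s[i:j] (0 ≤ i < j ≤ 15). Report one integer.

89

rank | idx | suffix
   0 |   9 | aacbcb
   1 |   3 | aacbcbaacbcb
   2 |  10 | acbcb
   3 |   4 | acbcbaacbcb
   4 |  14 | b
   5 |   8 | baacbcb
   6 |   1 | bcaacbcbaacbcb
   7 |  12 | bcb
   8 |   6 | bcbaacbcb
   9 |   2 | caacbcbaacbcb
  10 |  13 | cb
  11 |   7 | cbaacbcb
  12 |   0 | cbcaacbcbaacbcb
  13 |  11 | cbcb
  14 |   5 | cbcbaacbcb

SA = [9, 3, 10, 4, 14, 8, 1, 12, 6, 2, 13, 7, 0, 11, 5]
rank  pair      lcp
   1  s[9:],s[3:]  6  'aacbcb'
   2  s[3:],s[10:]  1  'a'
   3  s[10:],s[4:]  5  'acbcb'
   4  s[4:],s[14:]  0  ''
   5  s[14:],s[8:]  1  'b'
   6  s[8:],s[1:]  1  'b'
   7  s[1:],s[12:]  2  'bc'
   8  s[12:],s[6:]  3  'bcb'
   9  s[6:],s[2:]  0  ''
  10  s[2:],s[13:]  1  'c'
  11  s[13:],s[7:]  2  'cb'
  12  s[7:],s[0:]  2  'cb'
  13  s[0:],s[11:]  3  'cbc'
  14  s[11:],s[5:]  4  'cbcb'

n(n+1)/2 = 15·16/2 = 120
Σ LCP = 0 + 6 + 1 + 5 + 0 + 1 + 1 + 2 + 3 + 0 + 1 + 2 + 2 + 3 + 4 = 31
distinct = 120 − 31 = 89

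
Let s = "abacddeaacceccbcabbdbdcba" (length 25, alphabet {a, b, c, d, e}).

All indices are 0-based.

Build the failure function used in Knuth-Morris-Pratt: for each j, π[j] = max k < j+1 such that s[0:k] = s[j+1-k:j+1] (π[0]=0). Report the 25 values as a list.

[0, 0, 1, 0, 0, 0, 0, 1, 1, 0, 0, 0, 0, 0, 0, 0, 1, 2, 0, 0, 0, 0, 0, 0, 1]

π[0] = 0
j=1 s[j]='b': π[1]=0 (border '')
j=2 s[j]='a': π[2]=1 (border 'a')
j=3 s[j]='c': k: 1→0; π[3]=0 (border '')
j=4 s[j]='d': π[4]=0 (border '')
j=5 s[j]='d': π[5]=0 (border '')
j=6 s[j]='e': π[6]=0 (border '')
j=7 s[j]='a': π[7]=1 (border 'a')
j=8 s[j]='a': k: 1→0; π[8]=1 (border 'a')
j=9 s[j]='c': k: 1→0; π[9]=0 (border '')
j=10 s[j]='c': π[10]=0 (border '')
j=11 s[j]='e': π[11]=0 (border '')
j=12 s[j]='c': π[12]=0 (border '')
j=13 s[j]='c': π[13]=0 (border '')
j=14 s[j]='b': π[14]=0 (border '')
j=15 s[j]='c': π[15]=0 (border '')
j=16 s[j]='a': π[16]=1 (border 'a')
j=17 s[j]='b': π[17]=2 (border 'ab')
j=18 s[j]='b': k: 2→0; π[18]=0 (border '')
j=19 s[j]='d': π[19]=0 (border '')
j=20 s[j]='b': π[20]=0 (border '')
j=21 s[j]='d': π[21]=0 (border '')
j=22 s[j]='c': π[22]=0 (border '')
j=23 s[j]='b': π[23]=0 (border '')
j=24 s[j]='a': π[24]=1 (border 'a')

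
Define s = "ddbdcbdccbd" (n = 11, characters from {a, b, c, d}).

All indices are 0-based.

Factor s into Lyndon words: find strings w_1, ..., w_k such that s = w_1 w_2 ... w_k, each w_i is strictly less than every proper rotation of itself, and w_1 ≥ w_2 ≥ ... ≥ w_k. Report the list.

["d", "d", "bdcbdcc", "bd"]

emit factor 1: 'd' (i=0, period=1)
emit factor 2: 'd' (i=1, period=1)
emit factor 3: 'bdcbdcc' (i=2, period=7)
emit factor 4: 'bd' (i=9, period=2)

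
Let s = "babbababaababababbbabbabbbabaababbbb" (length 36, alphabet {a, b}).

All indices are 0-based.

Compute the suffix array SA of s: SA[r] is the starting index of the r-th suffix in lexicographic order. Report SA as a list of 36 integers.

rank→(start, suffix):
  0 → (8, 'aababababbbabbabbbabaababbbb')
  1 → (28, 'aababbbb')
  2 → (6, 'abaababababbbabbabbbabaababbbb')
  3 → (26, 'abaababbbb')
  4 → (4, 'ababaababababbbabbabbbabaababbbb')
  5 → (9, 'ababababbbabbabbbabaababbbb')
  6 → (11, 'abababbbabbabbbabaababbbb')
  7 → (13, 'ababbbabbabbbabaababbbb')
  8 → (29, 'ababbbb')
  9 → (1, 'abbababaababababbbabbabbbabaababbbb')
  10 → (19, 'abbabbbabaababbbb')
  11 → (22, 'abbbabaababbbb')
  12 → (15, 'abbbabbabbbabaababbbb')
  13 → (31, 'abbbb')
  14 → (35, 'b')
  15 → (7, 'baababababbbabbabbbabaababbbb')
  16 → (27, 'baababbbb')
  17 → (5, 'babaababababbbabbabbbabaababbbb')
  18 → (25, 'babaababbbb')
  19 → (3, 'bababaababababbbabbabbbabaababbbb')
  20 → (10, 'babababbbabbabbbabaababbbb')
  21 → (12, 'bababbbabbabbbabaababbbb')
  22 → (0, 'babbababaababababbbabbabbbabaababbbb')
  23 → (18, 'babbabbbabaababbbb')
  24 → (21, 'babbbabaababbbb')
  25 → (14, 'babbbabbabbbabaababbbb')
  26 → (30, 'babbbb')
  27 → (34, 'bb')
  28 → (24, 'bbabaababbbb')
  29 → (2, 'bbababaababababbbabbabbbabaababbbb')
  30 → (17, 'bbabbabbbabaababbbb')
  31 → (20, 'bbabbbabaababbbb')
  32 → (33, 'bbb')
  33 → (23, 'bbbabaababbbb')
  34 → (16, 'bbbabbabbbabaababbbb')
  35 → (32, 'bbbb')

[8, 28, 6, 26, 4, 9, 11, 13, 29, 1, 19, 22, 15, 31, 35, 7, 27, 5, 25, 3, 10, 12, 0, 18, 21, 14, 30, 34, 24, 2, 17, 20, 33, 23, 16, 32]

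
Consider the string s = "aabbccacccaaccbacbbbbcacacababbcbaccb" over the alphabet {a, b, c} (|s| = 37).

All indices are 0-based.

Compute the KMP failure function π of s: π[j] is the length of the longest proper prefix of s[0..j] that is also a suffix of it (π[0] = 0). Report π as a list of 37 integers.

[0, 1, 0, 0, 0, 0, 1, 0, 0, 0, 1, 2, 0, 0, 0, 1, 0, 0, 0, 0, 0, 0, 1, 0, 1, 0, 1, 0, 1, 0, 0, 0, 0, 1, 0, 0, 0]

π[0] = 0
j=1 s[j]='a': π[1]=1 (border 'a')
j=2 s[j]='b': k: 1→0; π[2]=0 (border '')
j=3 s[j]='b': π[3]=0 (border '')
j=4 s[j]='c': π[4]=0 (border '')
j=5 s[j]='c': π[5]=0 (border '')
j=6 s[j]='a': π[6]=1 (border 'a')
j=7 s[j]='c': k: 1→0; π[7]=0 (border '')
j=8 s[j]='c': π[8]=0 (border '')
j=9 s[j]='c': π[9]=0 (border '')
j=10 s[j]='a': π[10]=1 (border 'a')
j=11 s[j]='a': π[11]=2 (border 'aa')
j=12 s[j]='c': k: 2→1→0; π[12]=0 (border '')
j=13 s[j]='c': π[13]=0 (border '')
j=14 s[j]='b': π[14]=0 (border '')
j=15 s[j]='a': π[15]=1 (border 'a')
j=16 s[j]='c': k: 1→0; π[16]=0 (border '')
j=17 s[j]='b': π[17]=0 (border '')
j=18 s[j]='b': π[18]=0 (border '')
j=19 s[j]='b': π[19]=0 (border '')
j=20 s[j]='b': π[20]=0 (border '')
j=21 s[j]='c': π[21]=0 (border '')
j=22 s[j]='a': π[22]=1 (border 'a')
j=23 s[j]='c': k: 1→0; π[23]=0 (border '')
j=24 s[j]='a': π[24]=1 (border 'a')
j=25 s[j]='c': k: 1→0; π[25]=0 (border '')
j=26 s[j]='a': π[26]=1 (border 'a')
j=27 s[j]='b': k: 1→0; π[27]=0 (border '')
j=28 s[j]='a': π[28]=1 (border 'a')
j=29 s[j]='b': k: 1→0; π[29]=0 (border '')
j=30 s[j]='b': π[30]=0 (border '')
j=31 s[j]='c': π[31]=0 (border '')
j=32 s[j]='b': π[32]=0 (border '')
j=33 s[j]='a': π[33]=1 (border 'a')
j=34 s[j]='c': k: 1→0; π[34]=0 (border '')
j=35 s[j]='c': π[35]=0 (border '')
j=36 s[j]='b': π[36]=0 (border '')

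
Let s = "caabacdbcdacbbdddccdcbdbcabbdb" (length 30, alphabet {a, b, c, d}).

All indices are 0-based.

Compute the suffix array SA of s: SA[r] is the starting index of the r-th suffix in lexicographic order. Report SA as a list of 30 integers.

rank→(start, suffix):
  0 → (1, 'aabacdbcdacbbdddccdcbdbcabbdb')
  1 → (2, 'abacdbcdacbbdddccdcbdbcabbdb')
  2 → (25, 'abbdb')
  3 → (10, 'acbbdddccdcbdbcabbdb')
  4 → (4, 'acdbcdacbbdddccdcbdbcabbdb')
  5 → (29, 'b')
  6 → (3, 'bacdbcdacbbdddccdcbdbcabbdb')
  7 → (26, 'bbdb')
  8 → (12, 'bbdddccdcbdbcabbdb')
  9 → (23, 'bcabbdb')
  10 → (7, 'bcdacbbdddccdcbdbcabbdb')
  11 → (27, 'bdb')
  12 → (21, 'bdbcabbdb')
  13 → (13, 'bdddccdcbdbcabbdb')
  14 → (0, 'caabacdbcdacbbdddccdcbdbcabbdb')
  15 → (24, 'cabbdb')
  16 → (11, 'cbbdddccdcbdbcabbdb')
  17 → (20, 'cbdbcabbdb')
  18 → (17, 'ccdcbdbcabbdb')
  19 → (8, 'cdacbbdddccdcbdbcabbdb')
  20 → (5, 'cdbcdacbbdddccdcbdbcabbdb')
  21 → (18, 'cdcbdbcabbdb')
  22 → (9, 'dacbbdddccdcbdbcabbdb')
  23 → (28, 'db')
  24 → (22, 'dbcabbdb')
  25 → (6, 'dbcdacbbdddccdcbdbcabbdb')
  26 → (19, 'dcbdbcabbdb')
  27 → (16, 'dccdcbdbcabbdb')
  28 → (15, 'ddccdcbdbcabbdb')
  29 → (14, 'dddccdcbdbcabbdb')

[1, 2, 25, 10, 4, 29, 3, 26, 12, 23, 7, 27, 21, 13, 0, 24, 11, 20, 17, 8, 5, 18, 9, 28, 22, 6, 19, 16, 15, 14]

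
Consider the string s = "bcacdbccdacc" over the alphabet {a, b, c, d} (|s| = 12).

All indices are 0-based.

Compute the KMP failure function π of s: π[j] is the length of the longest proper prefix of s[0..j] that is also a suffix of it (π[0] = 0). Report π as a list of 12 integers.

π[0] = 0
j=1 s[j]='c': π[1]=0 (border '')
j=2 s[j]='a': π[2]=0 (border '')
j=3 s[j]='c': π[3]=0 (border '')
j=4 s[j]='d': π[4]=0 (border '')
j=5 s[j]='b': π[5]=1 (border 'b')
j=6 s[j]='c': π[6]=2 (border 'bc')
j=7 s[j]='c': k: 2→0; π[7]=0 (border '')
j=8 s[j]='d': π[8]=0 (border '')
j=9 s[j]='a': π[9]=0 (border '')
j=10 s[j]='c': π[10]=0 (border '')
j=11 s[j]='c': π[11]=0 (border '')

[0, 0, 0, 0, 0, 1, 2, 0, 0, 0, 0, 0]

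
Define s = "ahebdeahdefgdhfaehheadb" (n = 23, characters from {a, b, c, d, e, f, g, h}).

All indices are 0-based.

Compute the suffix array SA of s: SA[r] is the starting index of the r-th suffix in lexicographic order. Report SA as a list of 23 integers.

[20, 15, 6, 0, 22, 3, 21, 4, 8, 12, 19, 5, 2, 9, 16, 14, 10, 11, 7, 18, 1, 13, 17]

rank | idx | suffix
   0 |  20 | adb
   1 |  15 | aehheadb
   2 |   6 | ahdefgdhfaehheadb
   3 |   0 | ahebdeahdefgdhfaehheadb
   4 |  22 | b
   5 |   3 | bdeahdefgdhfaehheadb
   6 |  21 | db
   7 |   4 | deahdefgdhfaehheadb
   8 |   8 | defgdhfaehheadb
   9 |  12 | dhfaehheadb
  10 |  19 | eadb
  11 |   5 | eahdefgdhfaehheadb
  12 |   2 | ebdeahdefgdhfaehheadb
  13 |   9 | efgdhfaehheadb
  14 |  16 | ehheadb
  15 |  14 | faehheadb
  16 |  10 | fgdhfaehheadb
  17 |  11 | gdhfaehheadb
  18 |   7 | hdefgdhfaehheadb
  19 |  18 | headb
  20 |   1 | hebdeahdefgdhfaehheadb
  21 |  13 | hfaehheadb
  22 |  17 | hheadb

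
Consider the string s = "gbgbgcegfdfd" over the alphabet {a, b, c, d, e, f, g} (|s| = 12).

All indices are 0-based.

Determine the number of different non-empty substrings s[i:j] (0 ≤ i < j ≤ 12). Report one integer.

rank→(start, suffix):
  0 → (1, 'bgbgcegfdfd')
  1 → (3, 'bgcegfdfd')
  2 → (5, 'cegfdfd')
  3 → (11, 'd')
  4 → (9, 'dfd')
  5 → (6, 'egfdfd')
  6 → (10, 'fd')
  7 → (8, 'fdfd')
  8 → (0, 'gbgbgcegfdfd')
  9 → (2, 'gbgcegfdfd')
  10 → (4, 'gcegfdfd')
  11 → (7, 'gfdfd')

SA = [1, 3, 5, 11, 9, 6, 10, 8, 0, 2, 4, 7]
[i] adj suffixes → lcp
  [1] 1/3 → 2 ('bg')
  [2] 3/5 → 0 ('')
  [3] 5/11 → 0 ('')
  [4] 11/9 → 1 ('d')
  [5] 9/6 → 0 ('')
  [6] 6/10 → 0 ('')
  [7] 10/8 → 2 ('fd')
  [8] 8/0 → 0 ('')
  [9] 0/2 → 3 ('gbg')
  [10] 2/4 → 1 ('g')
  [11] 4/7 → 1 ('g')

n(n+1)/2 = 12·13/2 = 78
Σ LCP = 0 + 2 + 0 + 0 + 1 + 0 + 0 + 2 + 0 + 3 + 1 + 1 = 10
distinct = 78 − 10 = 68

68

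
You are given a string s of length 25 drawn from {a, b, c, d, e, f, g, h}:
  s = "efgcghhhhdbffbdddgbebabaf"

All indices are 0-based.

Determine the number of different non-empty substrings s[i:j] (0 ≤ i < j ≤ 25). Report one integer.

rank | idx | suffix
   0 |  21 | abaf
   1 |  23 | af
   2 |  20 | babaf
   3 |  22 | baf
   4 |  13 | bdddgbebabaf
   5 |  18 | bebabaf
   6 |  10 | bffbdddgbebabaf
   7 |   3 | cghhhhdbffbdddgbebabaf
   8 |   9 | dbffbdddgbebabaf
   9 |  14 | dddgbebabaf
  10 |  15 | ddgbebabaf
  11 |  16 | dgbebabaf
  12 |  19 | ebabaf
  13 |   0 | efgcghhhhdbffbdddgbebabaf
  14 |  24 | f
  15 |  12 | fbdddgbebabaf
  16 |  11 | ffbdddgbebabaf
  17 |   1 | fgcghhhhdbffbdddgbebabaf
  18 |  17 | gbebabaf
  19 |   2 | gcghhhhdbffbdddgbebabaf
  20 |   4 | ghhhhdbffbdddgbebabaf
  21 |   8 | hdbffbdddgbebabaf
  22 |   7 | hhdbffbdddgbebabaf
  23 |   6 | hhhdbffbdddgbebabaf
  24 |   5 | hhhhdbffbdddgbebabaf

SA = [21, 23, 20, 22, 13, 18, 10, 3, 9, 14, 15, 16, 19, 0, 24, 12, 11, 1, 17, 2, 4, 8, 7, 6, 5]
i: (SA[i-1],SA[i]) lcp shared
  1: (21,23) 1 'a'
  2: (23,20) 0 ''
  3: (20,22) 2 'ba'
  4: (22,13) 1 'b'
  5: (13,18) 1 'b'
  6: (18,10) 1 'b'
  7: (10,3) 0 ''
  8: (3,9) 0 ''
  9: (9,14) 1 'd'
  10: (14,15) 2 'dd'
  11: (15,16) 1 'd'
  12: (16,19) 0 ''
  13: (19,0) 1 'e'
  14: (0,24) 0 ''
  15: (24,12) 1 'f'
  16: (12,11) 1 'f'
  17: (11,1) 1 'f'
  18: (1,17) 0 ''
  19: (17,2) 1 'g'
  20: (2,4) 1 'g'
  21: (4,8) 0 ''
  22: (8,7) 1 'h'
  23: (7,6) 2 'hh'
  24: (6,5) 3 'hhh'

n(n+1)/2 = 25·26/2 = 325
Σ LCP = 0 + 1 + 0 + 2 + 1 + 1 + 1 + 0 + 0 + 1 + 2 + 1 + 0 + 1 + 0 + 1 + 1 + 1 + 0 + 1 + 1 + 0 + 1 + 2 + 3 = 22
distinct = 325 − 22 = 303

303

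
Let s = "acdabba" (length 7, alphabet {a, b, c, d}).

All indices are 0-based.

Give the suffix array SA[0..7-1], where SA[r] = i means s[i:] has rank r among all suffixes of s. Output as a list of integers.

[6, 3, 0, 5, 4, 1, 2]

sorted suffixes:
  #0 SA[0]=6  'a'
  #1 SA[1]=3  'abba'
  #2 SA[2]=0  'acdabba'
  #3 SA[3]=5  'ba'
  #4 SA[4]=4  'bba'
  #5 SA[5]=1  'cdabba'
  #6 SA[6]=2  'dabba'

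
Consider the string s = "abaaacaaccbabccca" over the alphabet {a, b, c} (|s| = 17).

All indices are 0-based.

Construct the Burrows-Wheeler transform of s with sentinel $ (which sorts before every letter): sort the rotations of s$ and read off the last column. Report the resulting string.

acbac$baaacacaccab

rank  rotation            last
    0  $abaaacaaccbabccca  a
    1  a$abaaacaaccbabccc  c
    2  aaacaaccbabccca$ab  b
    3  aacaaccbabccca$aba  a
    4  aaccbabccca$abaaac  c
    5  abaaacaaccbabccca$  $
    6  abccca$abaaacaaccb  b
    7  acaaccbabccca$abaa  a
    8  accbabccca$abaaaca  a
    9  baaacaaccbabccca$a  a
   10  babccca$abaaacaacc  c
   11  bccca$abaaacaaccba  a
   12  ca$abaaacaaccbabcc  c
   13  caaccbabccca$abaaa  a
   14  cbabccca$abaaacaac  c
   15  cca$abaaacaaccbabc  c
   16  ccbabccca$abaaacaa  a
   17  ccca$abaaacaaccbab  b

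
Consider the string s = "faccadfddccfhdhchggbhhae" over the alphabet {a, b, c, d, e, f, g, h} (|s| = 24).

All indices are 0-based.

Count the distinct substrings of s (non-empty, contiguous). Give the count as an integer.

rank→(start, suffix):
  0 → (1, 'accadfddccfhdhchggbhhae')
  1 → (4, 'adfddccfhdhchggbhhae')
  2 → (22, 'ae')
  3 → (19, 'bhhae')
  4 → (3, 'cadfddccfhdhchggbhhae')
  5 → (2, 'ccadfddccfhdhchggbhhae')
  6 → (9, 'ccfhdhchggbhhae')
  7 → (10, 'cfhdhchggbhhae')
  8 → (15, 'chggbhhae')
  9 → (8, 'dccfhdhchggbhhae')
  10 → (7, 'ddccfhdhchggbhhae')
  11 → (5, 'dfddccfhdhchggbhhae')
  12 → (13, 'dhchggbhhae')
  13 → (23, 'e')
  14 → (0, 'faccadfddccfhdhchggbhhae')
  15 → (6, 'fddccfhdhchggbhhae')
  16 → (11, 'fhdhchggbhhae')
  17 → (18, 'gbhhae')
  18 → (17, 'ggbhhae')
  19 → (21, 'hae')
  20 → (14, 'hchggbhhae')
  21 → (12, 'hdhchggbhhae')
  22 → (16, 'hggbhhae')
  23 → (20, 'hhae')

SA = [1, 4, 22, 19, 3, 2, 9, 10, 15, 8, 7, 5, 13, 23, 0, 6, 11, 18, 17, 21, 14, 12, 16, 20]
i: (SA[i-1],SA[i]) lcp shared
  1: (1,4) 1 'a'
  2: (4,22) 1 'a'
  3: (22,19) 0 ''
  4: (19,3) 0 ''
  5: (3,2) 1 'c'
  6: (2,9) 2 'cc'
  7: (9,10) 1 'c'
  8: (10,15) 1 'c'
  9: (15,8) 0 ''
  10: (8,7) 1 'd'
  11: (7,5) 1 'd'
  12: (5,13) 1 'd'
  13: (13,23) 0 ''
  14: (23,0) 0 ''
  15: (0,6) 1 'f'
  16: (6,11) 1 'f'
  17: (11,18) 0 ''
  18: (18,17) 1 'g'
  19: (17,21) 0 ''
  20: (21,14) 1 'h'
  21: (14,12) 1 'h'
  22: (12,16) 1 'h'
  23: (16,20) 1 'h'

n(n+1)/2 = 24·25/2 = 300
Σ LCP = 0 + 1 + 1 + 0 + 0 + 1 + 2 + 1 + 1 + 0 + 1 + 1 + 1 + 0 + 0 + 1 + 1 + 0 + 1 + 0 + 1 + 1 + 1 + 1 = 17
distinct = 300 − 17 = 283

283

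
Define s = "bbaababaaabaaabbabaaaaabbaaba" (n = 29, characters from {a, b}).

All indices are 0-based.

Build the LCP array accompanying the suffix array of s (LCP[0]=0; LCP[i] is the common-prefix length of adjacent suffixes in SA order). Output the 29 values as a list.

[0, 1, 4, 3, 4, 6, 2, 4, 4, 3, 5, 1, 3, 5, 6, 3, 2, 4, 0, 2, 4, 5, 3, 5, 2, 6, 1, 6, 3]

sorted suffixes:
  #0 SA[0]=28  'a'
  #1 SA[1]=18  'aaaaabbaaba'
  #2 SA[2]=19  'aaaabbaaba'
  #3 SA[3]=7  'aaabaaabbabaaaaabbaaba'
  #4 SA[4]=20  'aaabbaaba'
  #5 SA[5]=11  'aaabbabaaaaabbaaba'
  #6 SA[6]=25  'aaba'
  #7 SA[7]=8  'aabaaabbabaaaaabbaaba'
  #8 SA[8]=2  'aababaaabaaabbabaaaaabbaaba'
  #9 SA[9]=21  'aabbaaba'
  #10 SA[10]=12  'aabbabaaaaabbaaba'
  #11 SA[11]=26  'aba'
  #12 SA[12]=16  'abaaaaabbaaba'
  #13 SA[13]=5  'abaaabaaabbabaaaaabbaaba'
  #14 SA[14]=9  'abaaabbabaaaaabbaaba'
  #15 SA[15]=3  'ababaaabaaabbabaaaaabbaaba'
  #16 SA[16]=22  'abbaaba'
  #17 SA[17]=13  'abbabaaaaabbaaba'
  #18 SA[18]=27  'ba'
  #19 SA[19]=17  'baaaaabbaaba'
  #20 SA[20]=6  'baaabaaabbabaaaaabbaaba'
  #21 SA[21]=10  'baaabbabaaaaabbaaba'
  #22 SA[22]=24  'baaba'
  #23 SA[23]=1  'baababaaabaaabbabaaaaabbaaba'
  #24 SA[24]=15  'babaaaaabbaaba'
  #25 SA[25]=4  'babaaabaaabbabaaaaabbaaba'
  #26 SA[26]=23  'bbaaba'
  #27 SA[27]=0  'bbaababaaabaaabbabaaaaabbaaba'
  #28 SA[28]=14  'bbabaaaaabbaaba'

SA = [28, 18, 19, 7, 20, 11, 25, 8, 2, 21, 12, 26, 16, 5, 9, 3, 22, 13, 27, 17, 6, 10, 24, 1, 15, 4, 23, 0, 14]
i: (SA[i-1],SA[i]) lcp shared
  1: (28,18) 1 'a'
  2: (18,19) 4 'aaaa'
  3: (19,7) 3 'aaa'
  4: (7,20) 4 'aaab'
  5: (20,11) 6 'aaabba'
  6: (11,25) 2 'aa'
  7: (25,8) 4 'aaba'
  8: (8,2) 4 'aaba'
  9: (2,21) 3 'aab'
  10: (21,12) 5 'aabba'
  11: (12,26) 1 'a'
  12: (26,16) 3 'aba'
  13: (16,5) 5 'abaaa'
  14: (5,9) 6 'abaaab'
  15: (9,3) 3 'aba'
  16: (3,22) 2 'ab'
  17: (22,13) 4 'abba'
  18: (13,27) 0 ''
  19: (27,17) 2 'ba'
  20: (17,6) 4 'baaa'
  21: (6,10) 5 'baaab'
  22: (10,24) 3 'baa'
  23: (24,1) 5 'baaba'
  24: (1,15) 2 'ba'
  25: (15,4) 6 'babaaa'
  26: (4,23) 1 'b'
  27: (23,0) 6 'bbaaba'
  28: (0,14) 3 'bba'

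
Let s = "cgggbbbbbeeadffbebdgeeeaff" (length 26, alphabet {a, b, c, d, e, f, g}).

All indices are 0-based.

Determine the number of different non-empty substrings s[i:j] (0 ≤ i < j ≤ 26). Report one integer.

319

rank→(start, suffix):
  0 → (11, 'adffbebdgeeeaff')
  1 → (23, 'aff')
  2 → (4, 'bbbbbeeadffbebdgeeeaff')
  3 → (5, 'bbbbeeadffbebdgeeeaff')
  4 → (6, 'bbbeeadffbebdgeeeaff')
  5 → (7, 'bbeeadffbebdgeeeaff')
  6 → (17, 'bdgeeeaff')
  7 → (15, 'bebdgeeeaff')
  8 → (8, 'beeadffbebdgeeeaff')
  9 → (0, 'cgggbbbbbeeadffbebdgeeeaff')
  10 → (12, 'dffbebdgeeeaff')
  11 → (18, 'dgeeeaff')
  12 → (10, 'eadffbebdgeeeaff')
  13 → (22, 'eaff')
  14 → (16, 'ebdgeeeaff')
  15 → (9, 'eeadffbebdgeeeaff')
  16 → (21, 'eeaff')
  17 → (20, 'eeeaff')
  18 → (25, 'f')
  19 → (14, 'fbebdgeeeaff')
  20 → (24, 'ff')
  21 → (13, 'ffbebdgeeeaff')
  22 → (3, 'gbbbbbeeadffbebdgeeeaff')
  23 → (19, 'geeeaff')
  24 → (2, 'ggbbbbbeeadffbebdgeeeaff')
  25 → (1, 'gggbbbbbeeadffbebdgeeeaff')

SA = [11, 23, 4, 5, 6, 7, 17, 15, 8, 0, 12, 18, 10, 22, 16, 9, 21, 20, 25, 14, 24, 13, 3, 19, 2, 1]
i: (SA[i-1],SA[i]) lcp shared
  1: (11,23) 1 'a'
  2: (23,4) 0 ''
  3: (4,5) 4 'bbbb'
  4: (5,6) 3 'bbb'
  5: (6,7) 2 'bb'
  6: (7,17) 1 'b'
  7: (17,15) 1 'b'
  8: (15,8) 2 'be'
  9: (8,0) 0 ''
  10: (0,12) 0 ''
  11: (12,18) 1 'd'
  12: (18,10) 0 ''
  13: (10,22) 2 'ea'
  14: (22,16) 1 'e'
  15: (16,9) 1 'e'
  16: (9,21) 3 'eea'
  17: (21,20) 2 'ee'
  18: (20,25) 0 ''
  19: (25,14) 1 'f'
  20: (14,24) 1 'f'
  21: (24,13) 2 'ff'
  22: (13,3) 0 ''
  23: (3,19) 1 'g'
  24: (19,2) 1 'g'
  25: (2,1) 2 'gg'

n(n+1)/2 = 26·27/2 = 351
Σ LCP = 0 + 1 + 0 + 4 + 3 + 2 + 1 + 1 + 2 + 0 + 0 + 1 + 0 + 2 + 1 + 1 + 3 + 2 + 0 + 1 + 1 + 2 + 0 + 1 + 1 + 2 = 32
distinct = 351 − 32 = 319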